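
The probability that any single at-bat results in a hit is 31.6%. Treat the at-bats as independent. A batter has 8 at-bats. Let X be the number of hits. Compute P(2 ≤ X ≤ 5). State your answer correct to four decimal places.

X ~ Binomial(8, 0.316); P(2 ≤ X ≤ 5) = Σ C(8,k) p^k (1−p)^(8−k) over k:
  k=2: C(8,2)·0.316^2·0.684^6 = 0.286331
  k=3: C(8,3)·0.316^3·0.684^5 = 0.264563
  k=4: C(8,4)·0.316^4·0.684^4 = 0.152782
  k=5: C(8,5)·0.316^5·0.684^3 = 0.056467
Total = 0.760143

0.7601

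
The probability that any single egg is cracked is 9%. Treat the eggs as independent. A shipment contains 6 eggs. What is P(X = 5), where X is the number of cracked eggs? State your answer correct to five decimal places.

0.00003

X ~ Binomial(n=6, p=0.09).
P(X=5) = C(6,5) · p^5 · (1−p)^1
= 6 · 5.9049e-06 · 0.91 = 0.0000322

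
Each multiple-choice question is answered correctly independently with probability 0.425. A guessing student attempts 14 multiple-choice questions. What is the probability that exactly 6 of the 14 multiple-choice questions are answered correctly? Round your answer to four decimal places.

X ~ Binomial(n=14, p=0.425).
P(X=6) = C(14,6) · p^6 · (1−p)^8
= 3003 · 0.005893 · 0.011949 = 0.211462

0.2115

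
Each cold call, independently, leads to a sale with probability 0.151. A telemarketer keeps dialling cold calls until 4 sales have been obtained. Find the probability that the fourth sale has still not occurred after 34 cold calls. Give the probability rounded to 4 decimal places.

0.2237

Needing more than 34 cold calls ⇔ fewer than 4 successes in the first 34. With X ~ Binomial(34, 0.151), P(Y > 34) = P(X ≤ 3).
  k=0: C(34,0)·0.151^0·0.849^34 = 0.003827
  k=1: C(34,1)·0.151^1·0.849^33 = 0.023142
  k=2: C(34,2)·0.151^2·0.849^32 = 0.067915
  k=3: C(34,3)·0.151^3·0.849^31 = 0.128843
P(X ≤ 3) = 0.223727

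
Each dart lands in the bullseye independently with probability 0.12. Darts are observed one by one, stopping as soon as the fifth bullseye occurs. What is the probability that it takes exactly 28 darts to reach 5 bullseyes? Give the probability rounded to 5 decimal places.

Y = trial on which the fifth success occurs; negative binomial, r=5, p=0.12.
P(Y=28) = C(27,4) · p^5 · (1−p)^23
= 17550 · 2.4883e-05 · 0.052857 = 0.0230826

0.02308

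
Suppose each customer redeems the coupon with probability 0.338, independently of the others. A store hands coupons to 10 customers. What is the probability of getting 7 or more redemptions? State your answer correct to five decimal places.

X ~ Binomial(10, 0.338); P(X ≥ 7) = Σ C(10,k) p^k (1−p)^(10−k) over k:
  k=7: C(10,7)·0.338^7·0.662^3 = 0.0175458
  k=8: C(10,8)·0.338^8·0.662^2 = 0.0033594
  k=9: C(10,9)·0.338^9·0.662^1 = 0.0003812
  k=10: C(10,10)·0.338^10·0.662^0 = 0.0000195
Total = 0.0213058

0.02131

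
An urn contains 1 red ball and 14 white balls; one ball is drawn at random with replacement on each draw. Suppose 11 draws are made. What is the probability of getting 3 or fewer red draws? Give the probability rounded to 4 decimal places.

0.9955

X ~ Binomial(11, 0.066667); P(X ≤ 3) = Σ C(11,k) p^k (1−p)^(11−k) over k:
  k=0: C(11,0)·0.066667^0·0.933333^11 = 0.468171
  k=1: C(11,1)·0.066667^1·0.933333^10 = 0.367849
  k=2: C(11,2)·0.066667^2·0.933333^9 = 0.131375
  k=3: C(11,3)·0.066667^3·0.933333^8 = 0.028152
Total = 0.995546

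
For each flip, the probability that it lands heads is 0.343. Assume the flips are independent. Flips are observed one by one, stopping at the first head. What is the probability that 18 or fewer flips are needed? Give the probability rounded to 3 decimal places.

Y = number of flips to the first success; geometric, p = 0.343.
P(Y ≤ 18) = 1 − (1−p)^18 = 1 − 0.00052 = 0.99948

0.999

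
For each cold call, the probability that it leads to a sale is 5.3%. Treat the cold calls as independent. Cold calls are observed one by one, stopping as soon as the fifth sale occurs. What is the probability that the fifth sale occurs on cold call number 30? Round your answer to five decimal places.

Y = trial on which the fifth success occurs; negative binomial, r=5, p=0.053.
P(Y=30) = C(29,4) · p^5 · (1−p)^25
= 23751 · 4.182e-07 · 0.2563 = 0.0025457

0.00255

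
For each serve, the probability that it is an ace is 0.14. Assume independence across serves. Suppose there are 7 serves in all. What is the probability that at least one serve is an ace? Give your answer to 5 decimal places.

0.65207

P(at least one) = 1 − P(none) = 1 − (1 − 0.14)^7
= 1 − 0.3479278 = 0.6520722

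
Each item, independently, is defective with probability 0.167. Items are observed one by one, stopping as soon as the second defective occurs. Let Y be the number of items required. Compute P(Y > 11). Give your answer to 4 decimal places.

Needing more than 11 items ⇔ fewer than 2 successes in the first 11. With X ~ Binomial(11, 0.167), P(Y > 11) = P(X ≤ 1).
  k=0: C(11,0)·0.167^0·0.833^11 = 0.133997
  k=1: C(11,1)·0.167^1·0.833^10 = 0.295501
P(X ≤ 1) = 0.429498

0.4295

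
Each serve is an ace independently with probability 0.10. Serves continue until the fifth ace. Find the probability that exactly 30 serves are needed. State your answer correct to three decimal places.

Y = trial on which the fifth success occurs; negative binomial, r=5, p=0.10.
P(Y=30) = C(29,4) · p^5 · (1−p)^25
= 23751 · 1e-05 · 0.07179 = 0.01705

0.017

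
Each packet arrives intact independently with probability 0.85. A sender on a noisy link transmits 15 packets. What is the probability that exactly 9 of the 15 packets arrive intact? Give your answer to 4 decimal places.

0.0132

X ~ Binomial(n=15, p=0.85).
P(X=9) = C(15,9) · p^9 · (1−p)^6
= 5005 · 0.23162 · 1.1391e-05 = 0.013205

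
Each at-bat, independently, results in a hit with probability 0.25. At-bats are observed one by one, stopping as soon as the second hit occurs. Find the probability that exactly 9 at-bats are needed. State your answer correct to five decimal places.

0.06674

Y = trial on which the second success occurs; negative binomial, r=2, p=0.25.
P(Y=9) = C(8,1) · p^2 · (1−p)^7
= 8 · 0.0625 · 0.13348 = 0.0667419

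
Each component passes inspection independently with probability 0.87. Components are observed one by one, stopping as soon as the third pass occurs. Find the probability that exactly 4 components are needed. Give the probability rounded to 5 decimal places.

0.25682

Y = trial on which the third success occurs; negative binomial, r=3, p=0.87.
P(Y=4) = C(3,2) · p^3 · (1−p)^1
= 3 · 0.6585 · 0.13 = 0.2568162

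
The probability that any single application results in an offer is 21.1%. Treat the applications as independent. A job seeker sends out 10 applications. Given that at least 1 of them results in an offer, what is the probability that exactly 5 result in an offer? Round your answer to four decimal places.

0.0355

X ~ Binomial(10, 0.211). Want P(X=5 | X≥1) = P(X=5) / P(X≥1).
P(X=5) = C(10,5)·0.211^5·0.789^5 = 0.032225
P(X≥1) = 1 − 0.093491 = 0.906509
Ratio = 0.032225 / 0.906509 = 0.035549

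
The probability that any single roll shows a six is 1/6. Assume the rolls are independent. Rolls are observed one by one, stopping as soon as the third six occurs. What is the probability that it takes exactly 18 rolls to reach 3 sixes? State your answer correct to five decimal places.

Y = trial on which the third success occurs; negative binomial, r=3, p=0.166667.
P(Y=18) = C(17,2) · p^3 · (1−p)^15
= 136 · 0.0046296 · 0.064905 = 0.0408664

0.04087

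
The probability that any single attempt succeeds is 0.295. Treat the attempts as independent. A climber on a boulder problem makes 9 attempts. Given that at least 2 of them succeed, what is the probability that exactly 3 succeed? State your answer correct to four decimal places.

X ~ Binomial(9, 0.295). Want P(X=3 | X≥2) = P(X=3) / P(X≥2).
P(X=3) = C(9,3)·0.295^3·0.705^6 = 0.264777
P(X≥2) = 1 − 0.043023 − 0.162023 = 0.794954
Ratio = 0.264777 / 0.794954 = 0.333072

0.3331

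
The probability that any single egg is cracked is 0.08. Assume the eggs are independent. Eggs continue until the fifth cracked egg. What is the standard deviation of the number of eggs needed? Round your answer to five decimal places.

26.80951

Y = total eggs until the fifth success; negative binomial with r=5, p=0.08.
SD(Y) = √[r(1−p)/p²] = √(718.7500000) = 26.8095132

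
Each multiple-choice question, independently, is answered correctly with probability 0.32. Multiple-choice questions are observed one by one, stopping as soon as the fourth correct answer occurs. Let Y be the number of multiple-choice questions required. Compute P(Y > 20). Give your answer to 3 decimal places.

0.077

Needing more than 20 multiple-choice questions ⇔ fewer than 4 successes in the first 20. With X ~ Binomial(20, 0.32), P(Y > 20) = P(X ≤ 3).
  k=0: C(20,0)·0.32^0·0.68^20 = 0.00045
  k=1: C(20,1)·0.32^1·0.68^19 = 0.00421
  k=2: C(20,2)·0.32^2·0.68^18 = 0.01880
  k=3: C(20,3)·0.32^3·0.68^17 = 0.05309
P(X ≤ 3) = 0.07654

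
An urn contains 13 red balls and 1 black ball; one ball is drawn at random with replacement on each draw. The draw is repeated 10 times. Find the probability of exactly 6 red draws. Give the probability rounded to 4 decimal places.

0.0035

X ~ Binomial(n=10, p=0.928571).
P(X=6) = C(10,6) · p^6 · (1−p)^4
= 210 · 0.64105 · 2.6031e-05 = 0.003504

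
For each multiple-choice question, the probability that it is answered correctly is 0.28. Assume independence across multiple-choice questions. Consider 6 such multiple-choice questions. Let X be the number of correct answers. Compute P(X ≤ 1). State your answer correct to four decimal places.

0.4644

X ~ Binomial(6, 0.28); P(X ≤ 1) = Σ C(6,k) p^k (1−p)^(6−k) over k:
  k=0: C(6,0)·0.28^0·0.72^6 = 0.139314
  k=1: C(6,1)·0.28^1·0.72^5 = 0.325066
Total = 0.464380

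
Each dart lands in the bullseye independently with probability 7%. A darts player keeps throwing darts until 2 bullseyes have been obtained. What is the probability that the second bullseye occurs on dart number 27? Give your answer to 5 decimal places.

Y = trial on which the second success occurs; negative binomial, r=2, p=0.07.
P(Y=27) = C(26,1) · p^2 · (1−p)^25
= 26 · 0.0049 · 0.16296 = 0.0207608

0.02076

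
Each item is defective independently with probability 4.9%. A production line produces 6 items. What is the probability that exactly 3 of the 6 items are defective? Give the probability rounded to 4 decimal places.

X ~ Binomial(n=6, p=0.049).
P(X=3) = C(6,3) · p^3 · (1−p)^3
= 20 · 0.00011765 · 0.86009 = 0.002024

0.0020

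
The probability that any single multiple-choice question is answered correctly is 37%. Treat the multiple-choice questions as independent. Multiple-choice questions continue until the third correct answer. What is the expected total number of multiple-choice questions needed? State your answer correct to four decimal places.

Y = total multiple-choice questions until the third success; negative binomial with r=3, p=0.37.
E[Y] = r / p = 3 / 0.37 = 8.108108

8.1081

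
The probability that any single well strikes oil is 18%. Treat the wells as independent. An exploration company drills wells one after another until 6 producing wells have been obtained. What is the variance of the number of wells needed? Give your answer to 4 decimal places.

151.8519

Y = total wells until the sixth success; negative binomial with r=6, p=0.18.
Var(Y) = r(1−p)/p² = 6·0.82 / 0.18² = 151.851852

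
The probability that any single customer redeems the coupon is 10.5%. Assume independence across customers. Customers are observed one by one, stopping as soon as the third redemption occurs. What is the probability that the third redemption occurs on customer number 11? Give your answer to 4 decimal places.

0.0214

Y = trial on which the third success occurs; negative binomial, r=3, p=0.105.
P(Y=11) = C(10,2) · p^3 · (1−p)^8
= 45 · 0.0011576 · 0.4117 = 0.021447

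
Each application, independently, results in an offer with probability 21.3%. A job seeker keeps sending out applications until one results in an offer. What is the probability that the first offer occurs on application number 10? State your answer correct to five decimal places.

0.02467

Geometric (trials to first success), p = 0.213.
P(Y = 10) = (1−p)^9 · p = 0.11582 · 0.213 = 0.0246690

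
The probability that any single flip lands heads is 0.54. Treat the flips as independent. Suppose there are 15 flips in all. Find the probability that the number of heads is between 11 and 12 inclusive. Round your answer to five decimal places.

X ~ Binomial(15, 0.54); P(11 ≤ X ≤ 12) = Σ C(15,k) p^k (1−p)^(15−k) over k:
  k=11: C(15,11)·0.54^11·0.46^4 = 0.0695817
  k=12: C(15,12)·0.54^12·0.46^3 = 0.0272276
Total = 0.0968094

0.09681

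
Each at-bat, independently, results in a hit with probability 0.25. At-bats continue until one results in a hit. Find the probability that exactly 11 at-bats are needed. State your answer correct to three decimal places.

Geometric (trials to first success), p = 0.25.
P(Y = 11) = (1−p)^10 · p = 0.056314 · 0.25 = 0.01408

0.014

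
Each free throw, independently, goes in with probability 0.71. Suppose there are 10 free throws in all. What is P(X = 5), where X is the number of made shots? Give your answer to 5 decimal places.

0.09326

X ~ Binomial(n=10, p=0.71).
P(X=5) = C(10,5) · p^5 · (1−p)^5
= 252 · 0.18042 · 0.0020511 = 0.0932572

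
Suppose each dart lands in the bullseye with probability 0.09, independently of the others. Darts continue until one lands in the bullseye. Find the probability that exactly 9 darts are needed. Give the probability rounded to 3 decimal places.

Geometric (trials to first success), p = 0.09.
P(Y = 9) = (1−p)^8 · p = 0.47025 · 0.09 = 0.04232

0.042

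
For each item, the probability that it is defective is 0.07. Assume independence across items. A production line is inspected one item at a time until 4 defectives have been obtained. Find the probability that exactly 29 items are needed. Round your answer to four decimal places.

0.0128

Y = trial on which the fourth success occurs; negative binomial, r=4, p=0.07.
P(Y=29) = C(28,3) · p^4 · (1−p)^25
= 3276 · 2.401e-05 · 0.16296 = 0.012818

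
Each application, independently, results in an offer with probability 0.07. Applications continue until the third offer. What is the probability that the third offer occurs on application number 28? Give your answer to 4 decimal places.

0.0196

Y = trial on which the third success occurs; negative binomial, r=3, p=0.07.
P(Y=28) = C(27,2) · p^3 · (1−p)^25
= 351 · 0.000343 · 0.16296 = 0.019619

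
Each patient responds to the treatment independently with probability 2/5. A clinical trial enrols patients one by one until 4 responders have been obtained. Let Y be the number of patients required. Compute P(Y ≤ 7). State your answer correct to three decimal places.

Finishing within 7 patients ⇔ at least 4 successes in the first 7. With X ~ Binomial(7, 0.40), P(Y ≤ 7) = 1 − P(X ≤ 3).
  k=0: C(7,0)·0.40^0·0.60^7 = 0.02799
  k=1: C(7,1)·0.40^1·0.60^6 = 0.13064
  k=2: C(7,2)·0.40^2·0.60^5 = 0.26127
  k=3: C(7,3)·0.40^3·0.60^4 = 0.29030
1 − 0.71021 = 0.28979

0.290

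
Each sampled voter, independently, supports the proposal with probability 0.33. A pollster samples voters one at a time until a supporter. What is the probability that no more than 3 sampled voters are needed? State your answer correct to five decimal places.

0.69924

Y = number of sampled voters to the first success; geometric, p = 0.33.
P(Y ≤ 3) = 1 − (1−p)^3 = 1 − 0.3007630 = 0.6992370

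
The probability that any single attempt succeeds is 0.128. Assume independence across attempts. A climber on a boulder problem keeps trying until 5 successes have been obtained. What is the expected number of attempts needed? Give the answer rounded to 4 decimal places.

Y = total attempts until the fifth success; negative binomial with r=5, p=0.128.
E[Y] = r / p = 5 / 0.128 = 39.062500

39.0625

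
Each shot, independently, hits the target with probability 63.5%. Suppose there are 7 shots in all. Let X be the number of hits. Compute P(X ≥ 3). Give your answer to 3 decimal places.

X ~ Binomial(7, 0.635); P(X ≥ 3) = Σ C(7,k) p^k (1−p)^(7−k) over k:
  k=3: C(7,3)·0.635^3·0.365^4 = 0.15906
  k=4: C(7,4)·0.635^4·0.365^3 = 0.27672
  k=5: C(7,5)·0.635^5·0.365^2 = 0.28885
  k=6: C(7,6)·0.635^6·0.365^1 = 0.16751
  k=7: C(7,7)·0.635^7·0.365^0 = 0.04163
Total = 0.93377

0.934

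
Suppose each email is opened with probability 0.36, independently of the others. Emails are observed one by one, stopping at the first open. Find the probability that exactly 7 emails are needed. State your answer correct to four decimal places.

Geometric (trials to first success), p = 0.36.
P(Y = 7) = (1−p)^6 · p = 0.068719 · 0.36 = 0.024739

0.0247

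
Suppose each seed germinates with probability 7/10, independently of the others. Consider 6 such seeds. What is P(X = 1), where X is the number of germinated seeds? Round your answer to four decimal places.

0.0102

X ~ Binomial(n=6, p=0.70).
P(X=1) = C(6,1) · p^1 · (1−p)^5
= 6 · 0.7 · 0.00243 = 0.010206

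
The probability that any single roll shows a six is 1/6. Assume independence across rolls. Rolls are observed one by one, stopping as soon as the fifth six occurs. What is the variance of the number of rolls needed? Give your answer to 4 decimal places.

150.0000

Y = total rolls until the fifth success; negative binomial with r=5, p=0.166667.
Var(Y) = r(1−p)/p² = 5·0.833333 / 0.166667² = 150.000000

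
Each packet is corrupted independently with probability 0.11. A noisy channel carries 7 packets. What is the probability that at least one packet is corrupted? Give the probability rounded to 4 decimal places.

0.5577

P(at least one) = 1 − P(none) = 1 − (1 − 0.11)^7
= 1 − 0.442313 = 0.557687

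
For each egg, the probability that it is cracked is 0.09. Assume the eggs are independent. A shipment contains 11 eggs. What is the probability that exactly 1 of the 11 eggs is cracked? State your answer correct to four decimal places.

0.3855

X ~ Binomial(n=11, p=0.09).
P(X=1) = C(11,1) · p^1 · (1−p)^10
= 11 · 0.09 · 0.38942 = 0.385522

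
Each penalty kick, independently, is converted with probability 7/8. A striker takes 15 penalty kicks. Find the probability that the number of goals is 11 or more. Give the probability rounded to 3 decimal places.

0.969

X ~ Binomial(15, 0.875); P(X ≥ 11) = Σ C(15,k) p^k (1−p)^(15−k) over k:
  k=11: C(15,11)·0.875^11·0.125^4 = 0.07671
  k=12: C(15,12)·0.875^12·0.125^3 = 0.17899
  k=13: C(15,13)·0.875^13·0.125^2 = 0.28914
  k=14: C(15,14)·0.875^14·0.125^1 = 0.28914
  k=15: C(15,15)·0.875^15·0.125^0 = 0.13493
Total = 0.96893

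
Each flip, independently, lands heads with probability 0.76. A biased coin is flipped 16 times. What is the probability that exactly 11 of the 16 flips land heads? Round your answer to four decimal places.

0.1699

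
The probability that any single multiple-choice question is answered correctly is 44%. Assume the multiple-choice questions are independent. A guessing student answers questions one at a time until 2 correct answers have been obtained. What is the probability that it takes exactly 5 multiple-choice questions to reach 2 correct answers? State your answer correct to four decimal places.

0.1360

Y = trial on which the second success occurs; negative binomial, r=2, p=0.44.
P(Y=5) = C(4,1) · p^2 · (1−p)^3
= 4 · 0.1936 · 0.17562 = 0.135997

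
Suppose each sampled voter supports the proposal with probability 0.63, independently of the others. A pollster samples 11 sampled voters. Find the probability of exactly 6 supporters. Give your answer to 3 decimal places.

0.200

X ~ Binomial(n=11, p=0.63).
P(X=6) = C(11,6) · p^6 · (1−p)^5
= 462 · 0.062524 · 0.0069344 = 0.20031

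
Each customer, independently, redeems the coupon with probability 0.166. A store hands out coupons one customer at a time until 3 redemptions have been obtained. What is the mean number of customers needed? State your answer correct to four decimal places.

18.0723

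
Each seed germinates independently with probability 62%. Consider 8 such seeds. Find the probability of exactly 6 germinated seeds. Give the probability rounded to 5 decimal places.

0.22965

X ~ Binomial(n=8, p=0.62).
P(X=6) = C(8,6) · p^6 · (1−p)^2
= 28 · 0.0568 · 0.1444 = 0.2296547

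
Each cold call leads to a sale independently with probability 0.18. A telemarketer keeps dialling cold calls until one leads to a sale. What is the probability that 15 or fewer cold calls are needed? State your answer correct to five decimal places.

0.94904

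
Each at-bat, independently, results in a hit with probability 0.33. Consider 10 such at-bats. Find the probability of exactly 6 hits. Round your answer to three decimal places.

X ~ Binomial(n=10, p=0.33).
P(X=6) = C(10,6) · p^6 · (1−p)^4
= 210 · 0.0012915 · 0.20151 = 0.05465

0.055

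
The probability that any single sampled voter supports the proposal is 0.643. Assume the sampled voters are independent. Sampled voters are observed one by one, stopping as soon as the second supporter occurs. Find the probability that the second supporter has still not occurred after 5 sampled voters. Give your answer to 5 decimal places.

Needing more than 5 sampled voters ⇔ fewer than 2 successes in the first 5. With X ~ Binomial(5, 0.643), P(Y > 5) = P(X ≤ 1).
  k=0: C(5,0)·0.643^0·0.357^5 = 0.0057988
  k=1: C(5,1)·0.643^1·0.357^4 = 0.0522220
P(X ≤ 1) = 0.0580209

0.05802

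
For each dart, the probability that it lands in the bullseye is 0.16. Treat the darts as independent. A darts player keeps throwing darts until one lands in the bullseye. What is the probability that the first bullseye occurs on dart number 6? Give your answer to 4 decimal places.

Geometric (trials to first success), p = 0.16.
P(Y = 6) = (1−p)^5 · p = 0.41821 · 0.16 = 0.066914

0.0669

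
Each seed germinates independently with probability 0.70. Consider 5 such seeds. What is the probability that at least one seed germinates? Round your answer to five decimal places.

0.99757

P(at least one) = 1 − P(none) = 1 − (1 − 0.70)^5
= 1 − 0.0024300 = 0.9975700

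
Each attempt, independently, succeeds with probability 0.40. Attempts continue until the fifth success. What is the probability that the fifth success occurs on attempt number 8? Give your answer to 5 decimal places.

0.07741

Y = trial on which the fifth success occurs; negative binomial, r=5, p=0.40.
P(Y=8) = C(7,4) · p^5 · (1−p)^3
= 35 · 0.01024 · 0.216 = 0.0774144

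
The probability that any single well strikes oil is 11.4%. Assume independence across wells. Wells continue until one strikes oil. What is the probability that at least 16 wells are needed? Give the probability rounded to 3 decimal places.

0.163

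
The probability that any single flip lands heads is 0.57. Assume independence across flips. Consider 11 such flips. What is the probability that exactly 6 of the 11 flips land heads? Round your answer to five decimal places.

X ~ Binomial(n=11, p=0.57).
P(X=6) = C(11,6) · p^6 · (1−p)^5
= 462 · 0.034296 · 0.014701 = 0.2329343

0.23293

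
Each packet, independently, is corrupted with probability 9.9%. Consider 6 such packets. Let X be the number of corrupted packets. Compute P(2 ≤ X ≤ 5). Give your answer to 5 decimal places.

X ~ Binomial(6, 0.099); P(2 ≤ X ≤ 5) = Σ C(6,k) p^k (1−p)^(6−k) over k:
  k=2: C(6,2)·0.099^2·0.901^4 = 0.0968860
  k=3: C(6,3)·0.099^3·0.901^3 = 0.0141942
  k=4: C(6,4)·0.099^4·0.901^2 = 0.0011697
  k=5: C(6,5)·0.099^5·0.901^1 = 0.0000514
Total = 0.1123013

0.11230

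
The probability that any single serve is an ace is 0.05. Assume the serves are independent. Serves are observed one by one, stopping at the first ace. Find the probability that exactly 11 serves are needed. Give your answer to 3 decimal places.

0.030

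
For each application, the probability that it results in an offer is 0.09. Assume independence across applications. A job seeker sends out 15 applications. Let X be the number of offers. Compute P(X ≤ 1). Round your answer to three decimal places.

0.604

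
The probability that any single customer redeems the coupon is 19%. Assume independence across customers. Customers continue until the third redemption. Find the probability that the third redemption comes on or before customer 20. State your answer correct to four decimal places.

0.7614

Finishing within 20 customers ⇔ at least 3 successes in the first 20. With X ~ Binomial(20, 0.19), P(Y ≤ 20) = 1 − P(X ≤ 2).
  k=0: C(20,0)·0.19^0·0.81^20 = 0.014781
  k=1: C(20,1)·0.19^1·0.81^19 = 0.069342
  k=2: C(20,2)·0.19^2·0.81^18 = 0.154522
1 − 0.238646 = 0.761354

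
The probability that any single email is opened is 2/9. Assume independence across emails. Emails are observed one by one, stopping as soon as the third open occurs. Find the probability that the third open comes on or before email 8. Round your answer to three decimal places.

Finishing within 8 emails ⇔ at least 3 successes in the first 8. With X ~ Binomial(8, 0.222222), P(Y ≤ 8) = 1 − P(X ≤ 2).
  k=0: C(8,0)·0.222222^0·0.777778^8 = 0.13392
  k=1: C(8,1)·0.222222^1·0.777778^7 = 0.30610
  k=2: C(8,2)·0.222222^2·0.777778^6 = 0.30610
1 − 0.74612 = 0.25388

0.254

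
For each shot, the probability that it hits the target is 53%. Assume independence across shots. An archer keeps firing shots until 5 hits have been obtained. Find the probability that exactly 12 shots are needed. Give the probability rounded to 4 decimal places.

0.0699

Y = trial on which the fifth success occurs; negative binomial, r=5, p=0.53.
P(Y=12) = C(11,4) · p^5 · (1−p)^7
= 330 · 0.04182 · 0.0050662 = 0.069916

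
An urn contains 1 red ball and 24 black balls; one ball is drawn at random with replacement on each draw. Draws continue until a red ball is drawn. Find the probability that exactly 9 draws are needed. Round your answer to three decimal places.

Geometric (trials to first success), p = 0.04.
P(Y = 9) = (1−p)^8 · p = 0.72139 · 0.04 = 0.02886

0.029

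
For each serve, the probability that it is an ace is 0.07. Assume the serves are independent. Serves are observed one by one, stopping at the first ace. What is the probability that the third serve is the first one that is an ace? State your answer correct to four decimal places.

0.0605

Geometric (trials to first success), p = 0.07.
P(Y = 3) = (1−p)^2 · p = 0.8649 · 0.07 = 0.060543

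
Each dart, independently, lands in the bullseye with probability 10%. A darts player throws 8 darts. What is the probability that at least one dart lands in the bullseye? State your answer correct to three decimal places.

0.570

P(at least one) = 1 − P(none) = 1 − (1 − 0.10)^8
= 1 − 0.43047 = 0.56953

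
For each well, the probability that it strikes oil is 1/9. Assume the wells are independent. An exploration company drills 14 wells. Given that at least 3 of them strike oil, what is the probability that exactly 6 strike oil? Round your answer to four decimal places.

0.0111

X ~ Binomial(14, 0.111111). Want P(X=6 | X≥3) = P(X=6) / P(X≥3).
P(X=6) = C(14,6)·0.111111^6·0.888889^8 = 0.002202
P(X≥3) = 1 − 0.192249 − 0.336436 − 0.273354 = 0.197960
Ratio = 0.002202 / 0.197960 = 0.011125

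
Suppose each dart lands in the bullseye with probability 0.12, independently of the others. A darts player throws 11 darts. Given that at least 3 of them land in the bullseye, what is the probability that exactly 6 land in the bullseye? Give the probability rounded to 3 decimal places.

0.005

X ~ Binomial(11, 0.12). Want P(X=6 | X≥3) = P(X=6) / P(X≥3).
P(X=6) = C(11,6)·0.12^6·0.88^5 = 0.00073
P(X≥3) = 1 − 0.24508 − 0.36762 − 0.25065 = 0.13665
Ratio = 0.00073 / 0.13665 = 0.00533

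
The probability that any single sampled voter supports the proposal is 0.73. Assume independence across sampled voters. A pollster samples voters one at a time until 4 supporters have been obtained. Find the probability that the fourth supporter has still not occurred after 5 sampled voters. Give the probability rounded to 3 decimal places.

0.409

Needing more than 5 sampled voters ⇔ fewer than 4 successes in the first 5. With X ~ Binomial(5, 0.73), P(Y > 5) = P(X ≤ 3).
  k=0: C(5,0)·0.73^0·0.27^5 = 0.00143
  k=1: C(5,1)·0.73^1·0.27^4 = 0.01940
  k=2: C(5,2)·0.73^2·0.27^3 = 0.10489
  k=3: C(5,3)·0.73^3·0.27^2 = 0.28359
P(X ≤ 3) = 0.40932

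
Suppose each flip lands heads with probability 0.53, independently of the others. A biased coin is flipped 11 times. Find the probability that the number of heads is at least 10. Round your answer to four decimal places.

0.0100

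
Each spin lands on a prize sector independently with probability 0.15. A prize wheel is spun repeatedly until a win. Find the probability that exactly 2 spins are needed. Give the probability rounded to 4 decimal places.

Geometric (trials to first success), p = 0.15.
P(Y = 2) = (1−p)^1 · p = 0.85 · 0.15 = 0.127500

0.1275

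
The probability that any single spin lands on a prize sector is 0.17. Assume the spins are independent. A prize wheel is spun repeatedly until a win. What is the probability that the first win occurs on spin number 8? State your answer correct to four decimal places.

0.0461

Geometric (trials to first success), p = 0.17.
P(Y = 8) = (1−p)^7 · p = 0.27136 · 0.17 = 0.046131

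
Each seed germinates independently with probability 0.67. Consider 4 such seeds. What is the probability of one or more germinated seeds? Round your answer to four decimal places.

P(at least one) = 1 − P(none) = 1 − (1 − 0.67)^4
= 1 − 0.011859 = 0.988141

0.9881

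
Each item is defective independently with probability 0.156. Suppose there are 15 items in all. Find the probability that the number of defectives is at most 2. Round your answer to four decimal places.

0.5781

X ~ Binomial(15, 0.156); P(X ≤ 2) = Σ C(15,k) p^k (1−p)^(15−k) over k:
  k=0: C(15,0)·0.156^0·0.844^15 = 0.078548
  k=1: C(15,1)·0.156^1·0.844^14 = 0.217776
  k=2: C(15,2)·0.156^2·0.844^13 = 0.281767
Total = 0.578091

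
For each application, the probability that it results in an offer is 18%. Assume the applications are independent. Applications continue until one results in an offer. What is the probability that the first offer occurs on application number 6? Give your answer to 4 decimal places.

0.0667

Geometric (trials to first success), p = 0.18.
P(Y = 6) = (1−p)^5 · p = 0.37074 · 0.18 = 0.066733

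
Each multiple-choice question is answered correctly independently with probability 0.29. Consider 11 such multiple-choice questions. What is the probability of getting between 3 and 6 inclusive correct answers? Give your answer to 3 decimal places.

X ~ Binomial(11, 0.29); P(3 ≤ X ≤ 6) = Σ C(11,k) p^k (1−p)^(11−k) over k:
  k=3: C(11,3)·0.29^3·0.71^8 = 0.25986
  k=4: C(11,4)·0.29^4·0.71^7 = 0.21228
  k=5: C(11,5)·0.29^5·0.71^6 = 0.12139
  k=6: C(11,6)·0.29^6·0.71^5 = 0.04958
Total = 0.64312

0.643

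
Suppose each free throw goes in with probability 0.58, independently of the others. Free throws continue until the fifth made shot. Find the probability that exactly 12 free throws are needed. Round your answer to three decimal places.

Y = trial on which the fifth success occurs; negative binomial, r=5, p=0.58.
P(Y=12) = C(11,4) · p^5 · (1−p)^7
= 330 · 0.065636 · 0.0023054 = 0.04993

0.050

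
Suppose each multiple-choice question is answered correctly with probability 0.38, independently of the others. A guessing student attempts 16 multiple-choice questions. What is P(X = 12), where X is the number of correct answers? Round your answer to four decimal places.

0.0024

X ~ Binomial(n=16, p=0.38).
P(X=12) = C(16,12) · p^12 · (1−p)^4
= 1820 · 9.0657e-06 · 0.14776 = 0.002438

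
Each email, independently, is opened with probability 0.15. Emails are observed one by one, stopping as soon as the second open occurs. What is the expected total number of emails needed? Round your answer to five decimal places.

Y = total emails until the second success; negative binomial with r=2, p=0.15.
E[Y] = r / p = 2 / 0.15 = 13.3333333

13.33333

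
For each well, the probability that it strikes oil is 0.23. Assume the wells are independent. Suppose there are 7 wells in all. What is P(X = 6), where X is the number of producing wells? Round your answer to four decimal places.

X ~ Binomial(n=7, p=0.23).
P(X=6) = C(7,6) · p^6 · (1−p)^1
= 7 · 0.00014804 · 0.77 = 0.000798

0.0008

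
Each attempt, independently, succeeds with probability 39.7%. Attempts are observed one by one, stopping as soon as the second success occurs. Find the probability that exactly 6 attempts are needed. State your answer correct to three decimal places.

0.104

Y = trial on which the second success occurs; negative binomial, r=2, p=0.397.
P(Y=6) = C(5,1) · p^2 · (1−p)^4
= 5 · 0.15761 · 0.13221 = 0.10419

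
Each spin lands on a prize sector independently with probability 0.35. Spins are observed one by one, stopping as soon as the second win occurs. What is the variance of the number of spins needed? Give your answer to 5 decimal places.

10.61224

Y = total spins until the second success; negative binomial with r=2, p=0.35.
Var(Y) = r(1−p)/p² = 2·0.65 / 0.35² = 10.6122449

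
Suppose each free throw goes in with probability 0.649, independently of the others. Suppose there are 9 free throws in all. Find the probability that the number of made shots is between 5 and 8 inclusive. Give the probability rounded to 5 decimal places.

0.80616

X ~ Binomial(9, 0.649); P(5 ≤ X ≤ 8) = Σ C(9,k) p^k (1−p)^(9−k) over k:
  k=5: C(9,5)·0.649^5·0.351^4 = 0.2202026
  k=6: C(9,6)·0.649^6·0.351^3 = 0.2714369
  k=7: C(9,7)·0.649^7·0.351^2 = 0.2150947
  k=8: C(9,8)·0.649^8·0.351^1 = 0.0994277
Total = 0.8061618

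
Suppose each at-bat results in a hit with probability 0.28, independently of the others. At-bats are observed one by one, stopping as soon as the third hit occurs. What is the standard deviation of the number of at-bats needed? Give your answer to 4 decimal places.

Y = total at-bats until the third success; negative binomial with r=3, p=0.28.
SD(Y) = √[r(1−p)/p²] = √(27.551020) = 5.248907

5.2489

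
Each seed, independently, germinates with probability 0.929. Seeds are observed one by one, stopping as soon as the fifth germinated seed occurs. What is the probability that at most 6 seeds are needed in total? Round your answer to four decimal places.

0.9376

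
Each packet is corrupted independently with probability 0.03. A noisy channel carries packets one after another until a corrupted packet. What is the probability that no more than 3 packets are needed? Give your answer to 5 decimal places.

Y = number of packets to the first success; geometric, p = 0.03.
P(Y ≤ 3) = 1 − (1−p)^3 = 1 − 0.9126730 = 0.0873270

0.08733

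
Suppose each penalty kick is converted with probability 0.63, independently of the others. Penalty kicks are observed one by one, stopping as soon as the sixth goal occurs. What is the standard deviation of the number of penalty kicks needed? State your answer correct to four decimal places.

Y = total penalty kicks until the sixth success; negative binomial with r=6, p=0.63.
SD(Y) = √[r(1−p)/p²] = √(5.593348) = 2.365026

2.3650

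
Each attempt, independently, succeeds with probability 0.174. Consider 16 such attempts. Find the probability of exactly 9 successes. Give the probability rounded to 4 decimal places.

0.0004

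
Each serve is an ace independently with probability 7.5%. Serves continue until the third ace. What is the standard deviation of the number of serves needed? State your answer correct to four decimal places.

Y = total serves until the third success; negative binomial with r=3, p=0.075.
SD(Y) = √[r(1−p)/p²] = √(493.333333) = 22.211108

22.2111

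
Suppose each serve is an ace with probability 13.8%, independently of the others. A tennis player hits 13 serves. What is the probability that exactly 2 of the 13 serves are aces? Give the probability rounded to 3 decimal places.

X ~ Binomial(n=13, p=0.138).
P(X=2) = C(13,2) · p^2 · (1−p)^11
= 78 · 0.019044 · 0.19525 = 0.29002

0.290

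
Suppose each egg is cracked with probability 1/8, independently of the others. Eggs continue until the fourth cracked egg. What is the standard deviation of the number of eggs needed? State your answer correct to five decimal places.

14.96663

Y = total eggs until the fourth success; negative binomial with r=4, p=0.125.
SD(Y) = √[r(1−p)/p²] = √(224.0000000) = 14.9666295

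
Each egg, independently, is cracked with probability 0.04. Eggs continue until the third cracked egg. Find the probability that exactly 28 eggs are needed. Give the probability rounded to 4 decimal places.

0.0081

Y = trial on which the third success occurs; negative binomial, r=3, p=0.04.
P(Y=28) = C(27,2) · p^3 · (1−p)^25
= 351 · 6.4e-05 · 0.3604 = 0.008096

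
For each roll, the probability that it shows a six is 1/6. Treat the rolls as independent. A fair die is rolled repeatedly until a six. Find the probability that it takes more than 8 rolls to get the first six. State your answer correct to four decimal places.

0.2326

Y = number of rolls to the first success; geometric, p = 0.166667.
P(Y > 8) = P(first 8 all fail) = (1−p)^8 = 0.232568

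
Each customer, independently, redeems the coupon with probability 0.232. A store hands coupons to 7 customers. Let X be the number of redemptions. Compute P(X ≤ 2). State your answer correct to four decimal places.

X ~ Binomial(7, 0.232); P(X ≤ 2) = Σ C(7,k) p^k (1−p)^(7−k) over k:
  k=0: C(7,0)·0.232^0·0.768^7 = 0.157590
  k=1: C(7,1)·0.232^1·0.768^6 = 0.333237
  k=2: C(7,2)·0.232^2·0.768^5 = 0.301996
Total = 0.792823

0.7928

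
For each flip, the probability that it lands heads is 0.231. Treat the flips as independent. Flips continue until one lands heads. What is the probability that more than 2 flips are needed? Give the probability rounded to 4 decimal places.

Y = number of flips to the first success; geometric, p = 0.231.
P(Y > 2) = P(first 2 all fail) = (1−p)^2 = 0.591361

0.5914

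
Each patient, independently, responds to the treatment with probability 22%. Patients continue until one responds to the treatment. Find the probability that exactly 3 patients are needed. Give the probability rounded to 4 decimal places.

Geometric (trials to first success), p = 0.22.
P(Y = 3) = (1−p)^2 · p = 0.6084 · 0.22 = 0.133848

0.1338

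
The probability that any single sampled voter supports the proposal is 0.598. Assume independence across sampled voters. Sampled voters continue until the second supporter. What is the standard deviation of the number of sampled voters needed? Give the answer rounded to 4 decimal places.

1.4994

Y = total sampled voters until the second success; negative binomial with r=2, p=0.598.
SD(Y) = √[r(1−p)/p²] = √(2.248297) = 1.499432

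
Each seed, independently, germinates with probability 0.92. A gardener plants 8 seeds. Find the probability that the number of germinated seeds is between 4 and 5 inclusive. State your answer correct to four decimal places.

0.0210

X ~ Binomial(8, 0.92); P(4 ≤ X ≤ 5) = Σ C(8,k) p^k (1−p)^(8−k) over k:
  k=4: C(8,4)·0.92^4·0.08^4 = 0.002054
  k=5: C(8,5)·0.92^5·0.08^3 = 0.018897
Total = 0.020951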